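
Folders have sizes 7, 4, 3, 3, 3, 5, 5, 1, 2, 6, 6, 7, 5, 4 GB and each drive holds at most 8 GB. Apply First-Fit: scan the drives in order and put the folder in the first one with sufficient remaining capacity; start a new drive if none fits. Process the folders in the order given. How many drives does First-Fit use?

10

drive 1: place 7 GB, 1 GB left
drive 2: place 4 GB, 4 GB left
drive 2: place 3 GB, 1 GB left
drive 3: place 3 GB, 5 GB left
drive 3: place 3 GB, 2 GB left
drive 4: place 5 GB, 3 GB left
drive 5: place 5 GB, 3 GB left
drive 1: place 1 GB, 0 GB left
drive 3: place 2 GB, 0 GB left
drive 6: place 6 GB, 2 GB left
drive 7: place 6 GB, 2 GB left
drive 8: place 7 GB, 1 GB left
drive 9: place 5 GB, 3 GB left
drive 10: place 4 GB, 4 GB left
Final drives: [7,1] [4,3] [3,3,2] [5] [5] [6] [6] [7] [5] [4].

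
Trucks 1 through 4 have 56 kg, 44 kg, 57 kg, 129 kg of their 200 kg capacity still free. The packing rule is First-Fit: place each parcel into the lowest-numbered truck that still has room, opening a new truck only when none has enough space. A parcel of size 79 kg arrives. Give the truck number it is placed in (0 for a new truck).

4

Trucks with room: truck 4 (129 kg).
The first with room is truck 4.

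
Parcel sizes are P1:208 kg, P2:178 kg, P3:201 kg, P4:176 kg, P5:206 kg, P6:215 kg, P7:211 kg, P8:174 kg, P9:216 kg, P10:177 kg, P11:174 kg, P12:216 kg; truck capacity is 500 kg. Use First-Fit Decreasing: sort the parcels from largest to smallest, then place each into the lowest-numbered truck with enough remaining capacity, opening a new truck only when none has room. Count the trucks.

Sorted descending: 216, 216, 215, 211, 208, 206, 201, 178, 177, 176, 174, 174.
truck 1: place 216 kg, 284 kg left
truck 1: place 216 kg, 68 kg left
truck 2: place 215 kg, 285 kg left
truck 2: place 211 kg, 74 kg left
truck 3: place 208 kg, 292 kg left
truck 3: place 206 kg, 86 kg left
truck 4: place 201 kg, 299 kg left
truck 4: place 178 kg, 121 kg left
truck 5: place 177 kg, 323 kg left
truck 5: place 176 kg, 147 kg left
truck 6: place 174 kg, 326 kg left
truck 6: place 174 kg, 152 kg left
Final trucks: [216,216] [215,211] [208,206] [201,178] [177,176] [174,174].

6 trucks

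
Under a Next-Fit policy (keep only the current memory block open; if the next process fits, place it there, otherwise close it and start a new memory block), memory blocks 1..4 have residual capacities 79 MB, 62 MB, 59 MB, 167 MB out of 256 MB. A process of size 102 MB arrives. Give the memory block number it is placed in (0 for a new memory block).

Next-Fit only looks at memory block 4, which has 167 MB free.
102 MB fits there.

4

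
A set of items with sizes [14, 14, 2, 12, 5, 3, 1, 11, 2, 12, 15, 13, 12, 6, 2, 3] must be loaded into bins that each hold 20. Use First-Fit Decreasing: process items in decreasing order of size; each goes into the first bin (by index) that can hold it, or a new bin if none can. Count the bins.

8

Sorted descending: 15, 14, 14, 13, 12, 12, 12, 11, 6, 5, 3, 3, 2, 2, 2, 1.
15 → bin 1 (remaining 5)
14 → bin 2 (remaining 6)
14 → bin 3 (remaining 6)
13 → bin 4 (remaining 7)
12 → bin 5 (remaining 8)
12 → bin 6 (remaining 8)
12 → bin 7 (remaining 8)
11 → bin 8 (remaining 9)
6 → bin 2 (remaining 0)
5 → bin 1 (remaining 0)
3 → bin 3 (remaining 3)
3 → bin 3 (remaining 0)
2 → bin 4 (remaining 5)
2 → bin 4 (remaining 3)
2 → bin 4 (remaining 1)
1 → bin 4 (remaining 0)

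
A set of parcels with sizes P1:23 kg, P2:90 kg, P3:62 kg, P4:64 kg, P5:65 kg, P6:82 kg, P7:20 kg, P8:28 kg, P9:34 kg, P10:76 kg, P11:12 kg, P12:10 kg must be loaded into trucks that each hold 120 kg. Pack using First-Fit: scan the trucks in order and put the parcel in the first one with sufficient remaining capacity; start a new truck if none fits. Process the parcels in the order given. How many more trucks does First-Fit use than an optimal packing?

First-Fit: [23,90] [62,20,28,10] [64,34,12] [65] [82] [76] → 6 trucks.
6 parcels exceed 60 kg (half the capacity), and no two of those can share a truck, so at least 6 trucks are needed.
So 6 is already optimal.

0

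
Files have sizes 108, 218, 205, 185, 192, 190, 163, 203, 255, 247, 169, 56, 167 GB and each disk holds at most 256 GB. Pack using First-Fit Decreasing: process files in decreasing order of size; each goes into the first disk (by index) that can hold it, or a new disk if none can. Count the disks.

Sorted descending: 255, 247, 218, 205, 203, 192, 190, 185, 169, 167, 163, 108, 56.
255 GB → disk 1 (remaining 1 GB)
247 GB → disk 2 (remaining 9 GB)
218 GB → disk 3 (remaining 38 GB)
205 GB → disk 4 (remaining 51 GB)
203 GB → disk 5 (remaining 53 GB)
192 GB → disk 6 (remaining 64 GB)
190 GB → disk 7 (remaining 66 GB)
185 GB → disk 8 (remaining 71 GB)
169 GB → disk 9 (remaining 87 GB)
167 GB → disk 10 (remaining 89 GB)
163 GB → disk 11 (remaining 93 GB)
108 GB → disk 12 (remaining 148 GB)
56 GB → disk 6 (remaining 8 GB)
Final disks: [255] [247] [218] [205] [203] [192,56] [190] [185] [169] [167] [163] [108].

12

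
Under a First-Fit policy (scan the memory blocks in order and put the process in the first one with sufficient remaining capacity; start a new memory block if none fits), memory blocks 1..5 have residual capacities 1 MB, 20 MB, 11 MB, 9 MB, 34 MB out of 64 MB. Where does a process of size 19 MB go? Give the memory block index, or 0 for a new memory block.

Memory blocks with room: memory block 2 (20 MB), memory block 5 (34 MB).
The first with room is memory block 2.

2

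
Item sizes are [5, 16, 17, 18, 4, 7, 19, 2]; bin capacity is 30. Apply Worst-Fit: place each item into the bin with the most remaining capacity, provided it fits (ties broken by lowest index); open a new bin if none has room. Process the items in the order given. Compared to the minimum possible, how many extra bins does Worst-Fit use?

Worst-Fit: [5,16] [17,4] [18,7] [19,2] → 4 bins.
4 items exceed 15 (half the capacity), and no two of those can share a bin, so at least 4 bins are needed.
So 4 is already optimal.

0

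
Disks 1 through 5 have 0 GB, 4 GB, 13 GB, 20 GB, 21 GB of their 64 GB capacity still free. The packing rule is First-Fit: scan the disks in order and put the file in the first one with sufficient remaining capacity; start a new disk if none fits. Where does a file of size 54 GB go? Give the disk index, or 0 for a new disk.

No disk has ≥ 54 GB free, so a new disk is opened.

0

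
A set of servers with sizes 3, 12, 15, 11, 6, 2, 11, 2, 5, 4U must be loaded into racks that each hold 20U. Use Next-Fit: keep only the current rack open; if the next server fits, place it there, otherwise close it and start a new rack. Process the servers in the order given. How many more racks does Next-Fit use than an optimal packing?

1

Next-Fit: [3,12] [15] [11,6,2] [11,2,5] [4] → 5 racks.
Total size 71U; any packing needs at least ⌈71/20⌉ = 4 racks.
An optimal packing achieves that bound: [15,5] [12,6,2] [11,4,3,2] [11] → 4 racks.
Excess: 5 − 4 = 1.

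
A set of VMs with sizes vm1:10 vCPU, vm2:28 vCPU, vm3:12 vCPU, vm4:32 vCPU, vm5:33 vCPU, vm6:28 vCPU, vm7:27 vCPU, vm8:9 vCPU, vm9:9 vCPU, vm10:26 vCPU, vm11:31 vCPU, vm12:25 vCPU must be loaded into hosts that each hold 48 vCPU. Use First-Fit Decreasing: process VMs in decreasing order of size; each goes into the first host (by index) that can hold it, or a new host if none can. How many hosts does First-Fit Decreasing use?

8

Sorted descending: 33, 32, 31, 28, 28, 27, 26, 25, 12, 10, 9, 9.
host 1: place 33 vCPU, 15 vCPU left
host 2: place 32 vCPU, 16 vCPU left
host 3: place 31 vCPU, 17 vCPU left
host 4: place 28 vCPU, 20 vCPU left
host 5: place 28 vCPU, 20 vCPU left
host 6: place 27 vCPU, 21 vCPU left
host 7: place 26 vCPU, 22 vCPU left
host 8: place 25 vCPU, 23 vCPU left
host 1: place 12 vCPU, 3 vCPU left
host 2: place 10 vCPU, 6 vCPU left
host 3: place 9 vCPU, 8 vCPU left
host 4: place 9 vCPU, 11 vCPU left
Final hosts: [33,12] [32,10] [31,9] [28,9] [28] [27] [26] [25].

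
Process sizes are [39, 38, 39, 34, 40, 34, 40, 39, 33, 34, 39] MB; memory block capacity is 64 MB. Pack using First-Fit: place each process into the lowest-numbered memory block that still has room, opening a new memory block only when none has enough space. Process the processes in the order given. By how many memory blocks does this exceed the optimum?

0

First-Fit: [39] [38] [39] [34] [40] [34] [40] [39] [33] [34] [39] → 11 memory blocks.
11 processes exceed 32 MB (half the capacity), and no two of those can share a memory block, so at least 11 memory blocks are needed.
So 11 is already optimal.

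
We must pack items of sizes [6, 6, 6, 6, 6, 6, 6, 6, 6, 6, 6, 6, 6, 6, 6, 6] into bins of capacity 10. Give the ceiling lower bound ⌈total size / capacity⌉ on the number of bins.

Total size = 6 + 6 + 6 + 6 + 6 + 6 + 6 + 6 + 6 + 6 + 6 + 6 + 6 + 6 + 6 + 6 = 96.
⌈96 / 10⌉ = 10.

10 bins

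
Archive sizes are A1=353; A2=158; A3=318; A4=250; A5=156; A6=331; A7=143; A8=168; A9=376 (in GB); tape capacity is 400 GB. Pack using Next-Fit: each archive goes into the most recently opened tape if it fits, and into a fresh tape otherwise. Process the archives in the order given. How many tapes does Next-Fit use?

8

Put A1 (353 GB) in tape 1; 47 GB remain.
Put A2 (158 GB) in tape 2; 242 GB remain.
Put A3 (318 GB) in tape 3; 82 GB remain.
Put A4 (250 GB) in tape 4; 150 GB remain.
Put A5 (156 GB) in tape 5; 244 GB remain.
Put A6 (331 GB) in tape 6; 69 GB remain.
Put A7 (143 GB) in tape 7; 257 GB remain.
Put A8 (168 GB) in tape 7; 89 GB remain.
Put A9 (376 GB) in tape 8; 24 GB remain.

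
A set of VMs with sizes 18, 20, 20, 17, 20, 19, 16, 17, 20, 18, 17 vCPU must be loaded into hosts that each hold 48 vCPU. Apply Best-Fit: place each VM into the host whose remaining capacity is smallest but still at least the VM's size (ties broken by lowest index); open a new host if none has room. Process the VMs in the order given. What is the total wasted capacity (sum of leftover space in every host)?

86

host 1: place 18 vCPU, 30 vCPU left
host 1: place 20 vCPU, 10 vCPU left
host 2: place 20 vCPU, 28 vCPU left
host 2: place 17 vCPU, 11 vCPU left
host 3: place 20 vCPU, 28 vCPU left
host 3: place 19 vCPU, 9 vCPU left
host 4: place 16 vCPU, 32 vCPU left
host 4: place 17 vCPU, 15 vCPU left
host 5: place 20 vCPU, 28 vCPU left
host 5: place 18 vCPU, 10 vCPU left
host 6: place 17 vCPU, 31 vCPU left
6 hosts × 48 vCPU = 288 vCPU; used 202 vCPU; unused 86 vCPU.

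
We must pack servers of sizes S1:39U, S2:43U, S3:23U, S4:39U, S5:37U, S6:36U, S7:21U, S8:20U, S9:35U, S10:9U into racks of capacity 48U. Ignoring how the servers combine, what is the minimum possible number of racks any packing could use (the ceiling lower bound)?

Total size = 39 + 43 + 23 + 39 + 37 + 36 + 21 + 20 + 35 + 9 = 302U.
⌈302 / 48⌉ = 7.

7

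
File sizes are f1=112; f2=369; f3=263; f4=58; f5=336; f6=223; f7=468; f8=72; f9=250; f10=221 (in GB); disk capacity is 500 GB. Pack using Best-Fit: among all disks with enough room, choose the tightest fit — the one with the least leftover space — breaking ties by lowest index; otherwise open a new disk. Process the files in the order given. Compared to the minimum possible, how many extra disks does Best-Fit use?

1

Best-Fit: [112,369] [263,58] [336,72] [223,250] [468] [221] → 6 disks.
Total size 2372 GB; any packing needs at least ⌈2372/500⌉ = 5 disks.
An optimal packing achieves that bound: [468] [369,112] [336,72,58] [263,223] [250,221] → 5 disks.
Excess: 6 − 5 = 1.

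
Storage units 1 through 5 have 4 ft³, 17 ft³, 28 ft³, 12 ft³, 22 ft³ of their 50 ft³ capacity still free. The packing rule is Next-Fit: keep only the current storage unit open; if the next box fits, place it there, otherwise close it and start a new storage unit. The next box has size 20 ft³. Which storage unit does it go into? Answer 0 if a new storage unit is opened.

Next-Fit only looks at storage unit 5, which has 22 ft³ free.
20 ft³ fits there.

5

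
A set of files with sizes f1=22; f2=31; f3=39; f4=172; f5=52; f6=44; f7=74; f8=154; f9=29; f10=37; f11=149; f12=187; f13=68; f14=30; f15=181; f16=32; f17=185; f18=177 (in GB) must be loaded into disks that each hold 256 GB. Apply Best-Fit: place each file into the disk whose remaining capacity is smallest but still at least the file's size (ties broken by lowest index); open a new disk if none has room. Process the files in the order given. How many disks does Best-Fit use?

f1 (22 GB) → disk 1 (remaining 234 GB)
f2 (31 GB) → disk 1 (remaining 203 GB)
f3 (39 GB) → disk 1 (remaining 164 GB)
f4 (172 GB) → disk 2 (remaining 84 GB)
f5 (52 GB) → disk 2 (remaining 32 GB)
f6 (44 GB) → disk 1 (remaining 120 GB)
f7 (74 GB) → disk 1 (remaining 46 GB)
f8 (154 GB) → disk 3 (remaining 102 GB)
f9 (29 GB) → disk 2 (remaining 3 GB)
f10 (37 GB) → disk 1 (remaining 9 GB)
f11 (149 GB) → disk 4 (remaining 107 GB)
f12 (187 GB) → disk 5 (remaining 69 GB)
f13 (68 GB) → disk 5 (remaining 1 GB)
f14 (30 GB) → disk 3 (remaining 72 GB)
f15 (181 GB) → disk 6 (remaining 75 GB)
f16 (32 GB) → disk 3 (remaining 40 GB)
f17 (185 GB) → disk 7 (remaining 71 GB)
f18 (177 GB) → disk 8 (remaining 79 GB)
Final disks: [22,31,39,44,74,37] [172,52,29] [154,30,32] [149] [187,68] [181] [185] [177].

8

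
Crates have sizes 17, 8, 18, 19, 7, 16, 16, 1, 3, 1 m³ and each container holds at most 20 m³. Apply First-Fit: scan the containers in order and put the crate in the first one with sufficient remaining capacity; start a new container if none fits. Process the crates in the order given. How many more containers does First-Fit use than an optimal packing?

0

First-Fit: [17,1,1] [8,7,3] [18] [19] [16] [16] → 6 containers.
Total size 106 m³; any packing needs at least ⌈106/20⌉ = 6 containers.
So 6 is already optimal.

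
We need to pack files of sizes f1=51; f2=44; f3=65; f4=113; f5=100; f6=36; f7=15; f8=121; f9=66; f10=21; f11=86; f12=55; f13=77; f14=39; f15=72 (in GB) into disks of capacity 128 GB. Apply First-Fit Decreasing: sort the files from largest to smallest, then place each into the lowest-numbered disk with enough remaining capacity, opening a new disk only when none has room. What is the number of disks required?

8 disks

Sorted descending: 121, 113, 100, 86, 77, 72, 66, 65, 55, 51, 44, 39, 36, 21, 15.
121 GB → disk 1 (remaining 7 GB)
113 GB → disk 2 (remaining 15 GB)
100 GB → disk 3 (remaining 28 GB)
86 GB → disk 4 (remaining 42 GB)
77 GB → disk 5 (remaining 51 GB)
72 GB → disk 6 (remaining 56 GB)
66 GB → disk 7 (remaining 62 GB)
65 GB → disk 8 (remaining 63 GB)
55 GB → disk 6 (remaining 1 GB)
51 GB → disk 5 (remaining 0 GB)
44 GB → disk 7 (remaining 18 GB)
39 GB → disk 4 (remaining 3 GB)
36 GB → disk 8 (remaining 27 GB)
21 GB → disk 3 (remaining 7 GB)
15 GB → disk 2 (remaining 0 GB)
Final disks: [121] [113,15] [100,21] [86,39] [77,51] [72,55] [66,44] [65,36].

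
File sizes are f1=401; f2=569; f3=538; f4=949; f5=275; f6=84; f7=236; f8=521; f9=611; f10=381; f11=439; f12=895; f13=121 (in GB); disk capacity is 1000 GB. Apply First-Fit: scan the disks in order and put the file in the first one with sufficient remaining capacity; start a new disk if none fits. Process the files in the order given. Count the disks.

Put f1 (401 GB) in disk 1; 599 GB remain.
Put f2 (569 GB) in disk 1; 30 GB remain.
Put f3 (538 GB) in disk 2; 462 GB remain.
Put f4 (949 GB) in disk 3; 51 GB remain.
Put f5 (275 GB) in disk 2; 187 GB remain.
Put f6 (84 GB) in disk 2; 103 GB remain.
Put f7 (236 GB) in disk 4; 764 GB remain.
Put f8 (521 GB) in disk 4; 243 GB remain.
Put f9 (611 GB) in disk 5; 389 GB remain.
Put f10 (381 GB) in disk 5; 8 GB remain.
Put f11 (439 GB) in disk 6; 561 GB remain.
Put f12 (895 GB) in disk 7; 105 GB remain.
Put f13 (121 GB) in disk 4; 122 GB remain.

7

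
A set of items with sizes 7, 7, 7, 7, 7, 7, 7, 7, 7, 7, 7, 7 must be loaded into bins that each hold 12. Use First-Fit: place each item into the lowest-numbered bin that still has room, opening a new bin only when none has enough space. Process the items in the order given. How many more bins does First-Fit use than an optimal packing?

First-Fit: [7] [7] [7] [7] [7] [7] [7] [7] [7] [7] [7] [7] → 12 bins.
12 items exceed 6 (half the capacity), and no two of those can share a bin, so at least 12 bins are needed.
So 12 is already optimal.

0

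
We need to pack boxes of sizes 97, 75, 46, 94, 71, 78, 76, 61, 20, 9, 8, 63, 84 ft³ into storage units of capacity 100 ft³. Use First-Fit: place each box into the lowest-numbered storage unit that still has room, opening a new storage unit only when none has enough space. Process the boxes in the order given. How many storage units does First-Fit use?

storage unit 1: place 97 ft³, 3 ft³ left
storage unit 2: place 75 ft³, 25 ft³ left
storage unit 3: place 46 ft³, 54 ft³ left
storage unit 4: place 94 ft³, 6 ft³ left
storage unit 5: place 71 ft³, 29 ft³ left
storage unit 6: place 78 ft³, 22 ft³ left
storage unit 7: place 76 ft³, 24 ft³ left
storage unit 8: place 61 ft³, 39 ft³ left
storage unit 2: place 20 ft³, 5 ft³ left
storage unit 3: place 9 ft³, 45 ft³ left
storage unit 3: place 8 ft³, 37 ft³ left
storage unit 9: place 63 ft³, 37 ft³ left
storage unit 10: place 84 ft³, 16 ft³ left

10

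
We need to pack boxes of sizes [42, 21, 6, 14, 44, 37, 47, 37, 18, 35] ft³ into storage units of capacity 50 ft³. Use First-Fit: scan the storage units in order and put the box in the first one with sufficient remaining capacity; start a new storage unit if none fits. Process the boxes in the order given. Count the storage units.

8

42 ft³ → storage unit 1 (remaining 8 ft³)
21 ft³ → storage unit 2 (remaining 29 ft³)
6 ft³ → storage unit 1 (remaining 2 ft³)
14 ft³ → storage unit 2 (remaining 15 ft³)
44 ft³ → storage unit 3 (remaining 6 ft³)
37 ft³ → storage unit 4 (remaining 13 ft³)
47 ft³ → storage unit 5 (remaining 3 ft³)
37 ft³ → storage unit 6 (remaining 13 ft³)
18 ft³ → storage unit 7 (remaining 32 ft³)
35 ft³ → storage unit 8 (remaining 15 ft³)
Final storage units: [42,6] [21,14] [44] [37] [47] [37] [18] [35].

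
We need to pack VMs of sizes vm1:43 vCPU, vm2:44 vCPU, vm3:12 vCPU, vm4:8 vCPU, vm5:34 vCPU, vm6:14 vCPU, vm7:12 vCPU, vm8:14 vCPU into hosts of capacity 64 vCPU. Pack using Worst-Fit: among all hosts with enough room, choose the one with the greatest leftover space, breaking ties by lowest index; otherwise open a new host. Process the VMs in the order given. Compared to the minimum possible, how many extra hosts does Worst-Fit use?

Worst-Fit: [43,12] [44,8] [34,14,12] [14] → 4 hosts.
Total size 181 vCPU; any packing needs at least ⌈181/64⌉ = 3 hosts.
An optimal packing achieves that bound: [44,14] [43,12,8] [34,14,12] → 3 hosts.
Excess: 4 − 3 = 1.

1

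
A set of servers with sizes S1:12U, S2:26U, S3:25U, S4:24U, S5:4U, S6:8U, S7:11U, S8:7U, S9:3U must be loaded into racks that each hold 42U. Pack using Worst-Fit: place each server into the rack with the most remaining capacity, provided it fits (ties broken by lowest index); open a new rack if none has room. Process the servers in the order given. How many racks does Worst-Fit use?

S1 (12U) → rack 1 (remaining 30U)
S2 (26U) → rack 1 (remaining 4U)
S3 (25U) → rack 2 (remaining 17U)
S4 (24U) → rack 3 (remaining 18U)
S5 (4U) → rack 3 (remaining 14U)
S6 (8U) → rack 2 (remaining 9U)
S7 (11U) → rack 3 (remaining 3U)
S8 (7U) → rack 2 (remaining 2U)
S9 (3U) → rack 1 (remaining 1U)

3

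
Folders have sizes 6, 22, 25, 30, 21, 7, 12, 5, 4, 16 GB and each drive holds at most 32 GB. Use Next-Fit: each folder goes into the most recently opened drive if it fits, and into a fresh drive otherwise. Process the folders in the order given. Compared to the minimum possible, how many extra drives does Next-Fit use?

Next-Fit: [6,22] [25] [30] [21,7] [12,5,4] [16] → 6 drives.
Total size 148 GB; any packing needs at least ⌈148/32⌉ = 5 drives.
An optimal packing achieves that bound: [30] [25,7] [22,6,4] [21,5] [16,12] → 5 drives.
Excess: 6 − 5 = 1.

1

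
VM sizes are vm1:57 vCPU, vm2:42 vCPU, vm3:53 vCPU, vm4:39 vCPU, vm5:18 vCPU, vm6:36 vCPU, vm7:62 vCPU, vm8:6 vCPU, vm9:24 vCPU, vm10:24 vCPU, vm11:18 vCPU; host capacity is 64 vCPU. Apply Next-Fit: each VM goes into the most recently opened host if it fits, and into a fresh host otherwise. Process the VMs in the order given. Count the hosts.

vm1 (57 vCPU) → host 1 (remaining 7 vCPU)
vm2 (42 vCPU) → host 2 (remaining 22 vCPU)
vm3 (53 vCPU) → host 3 (remaining 11 vCPU)
vm4 (39 vCPU) → host 4 (remaining 25 vCPU)
vm5 (18 vCPU) → host 4 (remaining 7 vCPU)
vm6 (36 vCPU) → host 5 (remaining 28 vCPU)
vm7 (62 vCPU) → host 6 (remaining 2 vCPU)
vm8 (6 vCPU) → host 7 (remaining 58 vCPU)
vm9 (24 vCPU) → host 7 (remaining 34 vCPU)
vm10 (24 vCPU) → host 7 (remaining 10 vCPU)
vm11 (18 vCPU) → host 8 (remaining 46 vCPU)

8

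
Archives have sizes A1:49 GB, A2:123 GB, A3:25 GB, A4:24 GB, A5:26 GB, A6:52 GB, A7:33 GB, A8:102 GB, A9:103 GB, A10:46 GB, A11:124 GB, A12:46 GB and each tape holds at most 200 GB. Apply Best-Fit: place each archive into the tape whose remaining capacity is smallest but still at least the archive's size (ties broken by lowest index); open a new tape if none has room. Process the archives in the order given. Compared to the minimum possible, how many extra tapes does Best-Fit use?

1

Best-Fit: [49,123,25] [24,26,52,33,46] [102] [103] [124,46] → 5 tapes.
Total size 753 GB; any packing needs at least ⌈753/200⌉ = 4 tapes.
An optimal packing achieves that bound: [124,52,24] [123,49,26] [103,46,46] [102,33,25] → 4 tapes.
Excess: 5 − 4 = 1.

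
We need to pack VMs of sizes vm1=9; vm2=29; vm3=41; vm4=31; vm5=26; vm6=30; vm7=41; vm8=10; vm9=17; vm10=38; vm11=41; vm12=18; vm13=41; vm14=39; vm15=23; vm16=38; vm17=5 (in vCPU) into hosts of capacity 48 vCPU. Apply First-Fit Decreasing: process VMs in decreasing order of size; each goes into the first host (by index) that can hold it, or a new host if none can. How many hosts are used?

12 hosts

Sorted descending: 41, 41, 41, 41, 39, 38, 38, 31, 30, 29, 26, 23, 18, 17, 10, 9, 5.
Put 41 vCPU in host 1; 7 vCPU remain.
Put 41 vCPU in host 2; 7 vCPU remain.
Put 41 vCPU in host 3; 7 vCPU remain.
Put 41 vCPU in host 4; 7 vCPU remain.
Put 39 vCPU in host 5; 9 vCPU remain.
Put 38 vCPU in host 6; 10 vCPU remain.
Put 38 vCPU in host 7; 10 vCPU remain.
Put 31 vCPU in host 8; 17 vCPU remain.
Put 30 vCPU in host 9; 18 vCPU remain.
Put 29 vCPU in host 10; 19 vCPU remain.
Put 26 vCPU in host 11; 22 vCPU remain.
Put 23 vCPU in host 12; 25 vCPU remain.
Put 18 vCPU in host 9; 0 vCPU remain.
Put 17 vCPU in host 8; 0 vCPU remain.
Put 10 vCPU in host 6; 0 vCPU remain.
Put 9 vCPU in host 5; 0 vCPU remain.
Put 5 vCPU in host 1; 2 vCPU remain.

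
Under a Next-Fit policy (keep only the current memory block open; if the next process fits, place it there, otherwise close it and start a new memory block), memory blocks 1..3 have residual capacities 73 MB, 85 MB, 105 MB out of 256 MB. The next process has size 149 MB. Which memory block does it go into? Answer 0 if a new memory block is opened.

0

Next-Fit only looks at memory block 3, which has 105 MB free.
149 MB does not fit, so a new memory block is opened.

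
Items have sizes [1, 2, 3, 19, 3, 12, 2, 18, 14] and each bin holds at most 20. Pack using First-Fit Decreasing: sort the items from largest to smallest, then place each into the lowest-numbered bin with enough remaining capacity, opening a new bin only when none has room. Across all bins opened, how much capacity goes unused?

6

Sorted descending: 19, 18, 14, 12, 3, 3, 2, 2, 1.
19 → bin 1 (remaining 1)
18 → bin 2 (remaining 2)
14 → bin 3 (remaining 6)
12 → bin 4 (remaining 8)
3 → bin 3 (remaining 3)
3 → bin 3 (remaining 0)
2 → bin 2 (remaining 0)
2 → bin 4 (remaining 6)
1 → bin 1 (remaining 0)
4 bins × 20 = 80; used 74; unused 6.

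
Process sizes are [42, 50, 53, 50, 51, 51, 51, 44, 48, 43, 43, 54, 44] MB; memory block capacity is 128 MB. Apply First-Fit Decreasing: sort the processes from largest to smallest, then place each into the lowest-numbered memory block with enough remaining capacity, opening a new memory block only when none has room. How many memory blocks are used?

Sorted descending: 54, 53, 51, 51, 51, 50, 50, 48, 44, 44, 43, 43, 42.
Put 54 MB in memory block 1; 74 MB remain.
Put 53 MB in memory block 1; 21 MB remain.
Put 51 MB in memory block 2; 77 MB remain.
Put 51 MB in memory block 2; 26 MB remain.
Put 51 MB in memory block 3; 77 MB remain.
Put 50 MB in memory block 3; 27 MB remain.
Put 50 MB in memory block 4; 78 MB remain.
Put 48 MB in memory block 4; 30 MB remain.
Put 44 MB in memory block 5; 84 MB remain.
Put 44 MB in memory block 5; 40 MB remain.
Put 43 MB in memory block 6; 85 MB remain.
Put 43 MB in memory block 6; 42 MB remain.
Put 42 MB in memory block 6; 0 MB remain.
Final memory blocks: [54,53] [51,51] [51,50] [50,48] [44,44] [43,43,42].

6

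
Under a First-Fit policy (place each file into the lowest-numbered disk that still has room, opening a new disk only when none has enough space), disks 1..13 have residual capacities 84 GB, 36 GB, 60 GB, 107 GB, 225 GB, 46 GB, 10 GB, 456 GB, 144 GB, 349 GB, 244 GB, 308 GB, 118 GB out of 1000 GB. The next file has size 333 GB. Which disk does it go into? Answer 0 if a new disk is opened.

8

Disks with room: disk 8 (456 GB), disk 10 (349 GB).
The first with room is disk 8.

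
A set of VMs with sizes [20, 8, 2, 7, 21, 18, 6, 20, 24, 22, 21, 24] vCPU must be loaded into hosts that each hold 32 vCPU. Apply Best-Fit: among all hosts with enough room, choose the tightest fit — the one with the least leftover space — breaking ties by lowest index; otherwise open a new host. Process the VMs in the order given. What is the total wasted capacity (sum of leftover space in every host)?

63

20 vCPU → host 1 (remaining 12 vCPU)
8 vCPU → host 1 (remaining 4 vCPU)
2 vCPU → host 1 (remaining 2 vCPU)
7 vCPU → host 2 (remaining 25 vCPU)
21 vCPU → host 2 (remaining 4 vCPU)
18 vCPU → host 3 (remaining 14 vCPU)
6 vCPU → host 3 (remaining 8 vCPU)
20 vCPU → host 4 (remaining 12 vCPU)
24 vCPU → host 5 (remaining 8 vCPU)
22 vCPU → host 6 (remaining 10 vCPU)
21 vCPU → host 7 (remaining 11 vCPU)
24 vCPU → host 8 (remaining 8 vCPU)
8 hosts × 32 vCPU = 256 vCPU; used 193 vCPU; unused 63 vCPU.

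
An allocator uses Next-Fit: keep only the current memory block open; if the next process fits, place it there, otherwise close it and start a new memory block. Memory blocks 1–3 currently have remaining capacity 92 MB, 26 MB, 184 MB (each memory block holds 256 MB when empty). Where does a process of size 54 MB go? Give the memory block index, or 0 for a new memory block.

Next-Fit only looks at memory block 3, which has 184 MB free.
54 MB fits there.

3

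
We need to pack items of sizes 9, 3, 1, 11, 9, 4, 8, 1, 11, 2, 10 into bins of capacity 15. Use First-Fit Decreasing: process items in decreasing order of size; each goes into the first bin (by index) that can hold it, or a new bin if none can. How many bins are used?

6

Sorted descending: 11, 11, 10, 9, 9, 8, 4, 3, 2, 1, 1.
11 → bin 1 (remaining 4)
11 → bin 2 (remaining 4)
10 → bin 3 (remaining 5)
9 → bin 4 (remaining 6)
9 → bin 5 (remaining 6)
8 → bin 6 (remaining 7)
4 → bin 1 (remaining 0)
3 → bin 2 (remaining 1)
2 → bin 3 (remaining 3)
1 → bin 2 (remaining 0)
1 → bin 3 (remaining 2)
Final bins: [11,4] [11,3,1] [10,2,1] [9] [9] [8].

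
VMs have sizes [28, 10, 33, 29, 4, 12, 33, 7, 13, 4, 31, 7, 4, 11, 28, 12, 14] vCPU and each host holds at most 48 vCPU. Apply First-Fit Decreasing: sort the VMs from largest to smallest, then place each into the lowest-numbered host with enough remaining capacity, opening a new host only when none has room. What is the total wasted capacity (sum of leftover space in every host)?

Sorted descending: 33, 33, 31, 29, 28, 28, 14, 13, 12, 12, 11, 10, 7, 7, 4, 4, 4.
host 1: place 33 vCPU, 15 vCPU left
host 2: place 33 vCPU, 15 vCPU left
host 3: place 31 vCPU, 17 vCPU left
host 4: place 29 vCPU, 19 vCPU left
host 5: place 28 vCPU, 20 vCPU left
host 6: place 28 vCPU, 20 vCPU left
host 1: place 14 vCPU, 1 vCPU left
host 2: place 13 vCPU, 2 vCPU left
host 3: place 12 vCPU, 5 vCPU left
host 4: place 12 vCPU, 7 vCPU left
host 5: place 11 vCPU, 9 vCPU left
host 6: place 10 vCPU, 10 vCPU left
host 4: place 7 vCPU, 0 vCPU left
host 5: place 7 vCPU, 2 vCPU left
host 3: place 4 vCPU, 1 vCPU left
host 6: place 4 vCPU, 6 vCPU left
host 6: place 4 vCPU, 2 vCPU left
6 hosts × 48 vCPU = 288 vCPU; used 280 vCPU; unused 8 vCPU.

8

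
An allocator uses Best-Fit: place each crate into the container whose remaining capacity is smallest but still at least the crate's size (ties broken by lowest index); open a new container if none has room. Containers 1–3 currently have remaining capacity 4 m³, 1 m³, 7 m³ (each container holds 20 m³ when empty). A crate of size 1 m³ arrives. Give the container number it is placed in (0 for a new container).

2

Containers with room: container 1 (4 m³), container 2 (1 m³), container 3 (7 m³).
Tightest fit is container 2 with 1 m³ free.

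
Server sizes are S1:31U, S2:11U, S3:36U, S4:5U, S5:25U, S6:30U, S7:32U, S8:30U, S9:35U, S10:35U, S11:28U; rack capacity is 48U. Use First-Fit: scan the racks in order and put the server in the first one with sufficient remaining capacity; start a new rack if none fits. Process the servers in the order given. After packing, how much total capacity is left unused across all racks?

134

S1 (31U) → rack 1 (remaining 17U)
S2 (11U) → rack 1 (remaining 6U)
S3 (36U) → rack 2 (remaining 12U)
S4 (5U) → rack 1 (remaining 1U)
S5 (25U) → rack 3 (remaining 23U)
S6 (30U) → rack 4 (remaining 18U)
S7 (32U) → rack 5 (remaining 16U)
S8 (30U) → rack 6 (remaining 18U)
S9 (35U) → rack 7 (remaining 13U)
S10 (35U) → rack 8 (remaining 13U)
S11 (28U) → rack 9 (remaining 20U)
9 racks × 48U = 432U; used 298U; unused 134U.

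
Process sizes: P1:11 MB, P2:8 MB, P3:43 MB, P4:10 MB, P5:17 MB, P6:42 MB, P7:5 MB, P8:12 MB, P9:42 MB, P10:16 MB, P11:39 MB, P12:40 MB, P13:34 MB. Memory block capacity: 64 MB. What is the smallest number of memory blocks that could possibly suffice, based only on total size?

Total size = 11 + 8 + 43 + 10 + 17 + 42 + 5 + 12 + 42 + 16 + 39 + 40 + 34 = 319 MB.
⌈319 / 64⌉ = 5.

5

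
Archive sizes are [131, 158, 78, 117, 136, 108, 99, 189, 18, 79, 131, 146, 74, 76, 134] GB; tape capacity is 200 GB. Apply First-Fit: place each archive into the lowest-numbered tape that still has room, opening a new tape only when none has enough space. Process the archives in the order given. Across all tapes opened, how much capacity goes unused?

526

Put 131 GB in tape 1; 69 GB remain.
Put 158 GB in tape 2; 42 GB remain.
Put 78 GB in tape 3; 122 GB remain.
Put 117 GB in tape 3; 5 GB remain.
Put 136 GB in tape 4; 64 GB remain.
Put 108 GB in tape 5; 92 GB remain.
Put 99 GB in tape 6; 101 GB remain.
Put 189 GB in tape 7; 11 GB remain.
Put 18 GB in tape 1; 51 GB remain.
Put 79 GB in tape 5; 13 GB remain.
Put 131 GB in tape 8; 69 GB remain.
Put 146 GB in tape 9; 54 GB remain.
Put 74 GB in tape 6; 27 GB remain.
Put 76 GB in tape 10; 124 GB remain.
Put 134 GB in tape 11; 66 GB remain.
11 tapes × 200 GB = 2200 GB; used 1674 GB; unused 526 GB.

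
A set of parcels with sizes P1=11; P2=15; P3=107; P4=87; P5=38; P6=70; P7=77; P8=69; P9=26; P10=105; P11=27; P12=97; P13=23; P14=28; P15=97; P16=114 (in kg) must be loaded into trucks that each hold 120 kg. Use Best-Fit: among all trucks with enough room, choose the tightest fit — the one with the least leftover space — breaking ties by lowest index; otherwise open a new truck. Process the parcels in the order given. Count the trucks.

P1 (11 kg) → truck 1 (remaining 109 kg)
P2 (15 kg) → truck 1 (remaining 94 kg)
P3 (107 kg) → truck 2 (remaining 13 kg)
P4 (87 kg) → truck 1 (remaining 7 kg)
P5 (38 kg) → truck 3 (remaining 82 kg)
P6 (70 kg) → truck 3 (remaining 12 kg)
P7 (77 kg) → truck 4 (remaining 43 kg)
P8 (69 kg) → truck 5 (remaining 51 kg)
P9 (26 kg) → truck 4 (remaining 17 kg)
P10 (105 kg) → truck 6 (remaining 15 kg)
P11 (27 kg) → truck 5 (remaining 24 kg)
P12 (97 kg) → truck 7 (remaining 23 kg)
P13 (23 kg) → truck 7 (remaining 0 kg)
P14 (28 kg) → truck 8 (remaining 92 kg)
P15 (97 kg) → truck 9 (remaining 23 kg)
P16 (114 kg) → truck 10 (remaining 6 kg)
Final trucks: [11,15,87] [107] [38,70] [77,26] [69,27] [105] [97,23] [28] [97] [114].

10 trucks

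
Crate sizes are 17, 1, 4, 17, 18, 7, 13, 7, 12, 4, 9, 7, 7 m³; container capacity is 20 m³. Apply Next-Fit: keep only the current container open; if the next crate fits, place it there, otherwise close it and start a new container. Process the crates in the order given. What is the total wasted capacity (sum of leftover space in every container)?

37

Put 17 m³ in container 1; 3 m³ remain.
Put 1 m³ in container 1; 2 m³ remain.
Put 4 m³ in container 2; 16 m³ remain.
Put 17 m³ in container 3; 3 m³ remain.
Put 18 m³ in container 4; 2 m³ remain.
Put 7 m³ in container 5; 13 m³ remain.
Put 13 m³ in container 5; 0 m³ remain.
Put 7 m³ in container 6; 13 m³ remain.
Put 12 m³ in container 6; 1 m³ remain.
Put 4 m³ in container 7; 16 m³ remain.
Put 9 m³ in container 7; 7 m³ remain.
Put 7 m³ in container 7; 0 m³ remain.
Put 7 m³ in container 8; 13 m³ remain.
8 containers × 20 m³ = 160 m³; used 123 m³; unused 37 m³.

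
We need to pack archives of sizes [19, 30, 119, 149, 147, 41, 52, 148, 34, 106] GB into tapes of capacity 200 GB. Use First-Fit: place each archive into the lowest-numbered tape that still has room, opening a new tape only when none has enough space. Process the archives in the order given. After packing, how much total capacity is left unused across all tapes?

155

Put 19 GB in tape 1; 181 GB remain.
Put 30 GB in tape 1; 151 GB remain.
Put 119 GB in tape 1; 32 GB remain.
Put 149 GB in tape 2; 51 GB remain.
Put 147 GB in tape 3; 53 GB remain.
Put 41 GB in tape 2; 10 GB remain.
Put 52 GB in tape 3; 1 GB remain.
Put 148 GB in tape 4; 52 GB remain.
Put 34 GB in tape 4; 18 GB remain.
Put 106 GB in tape 5; 94 GB remain.
5 tapes × 200 GB = 1000 GB; used 845 GB; unused 155 GB.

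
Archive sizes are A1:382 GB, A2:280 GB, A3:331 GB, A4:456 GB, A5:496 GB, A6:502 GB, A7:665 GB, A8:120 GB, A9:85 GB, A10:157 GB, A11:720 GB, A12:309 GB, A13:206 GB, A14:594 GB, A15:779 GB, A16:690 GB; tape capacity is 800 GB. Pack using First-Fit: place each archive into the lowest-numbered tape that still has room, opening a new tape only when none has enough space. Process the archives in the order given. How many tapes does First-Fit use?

10

A1 (382 GB) → tape 1 (remaining 418 GB)
A2 (280 GB) → tape 1 (remaining 138 GB)
A3 (331 GB) → tape 2 (remaining 469 GB)
A4 (456 GB) → tape 2 (remaining 13 GB)
A5 (496 GB) → tape 3 (remaining 304 GB)
A6 (502 GB) → tape 4 (remaining 298 GB)
A7 (665 GB) → tape 5 (remaining 135 GB)
A8 (120 GB) → tape 1 (remaining 18 GB)
A9 (85 GB) → tape 3 (remaining 219 GB)
A10 (157 GB) → tape 3 (remaining 62 GB)
A11 (720 GB) → tape 6 (remaining 80 GB)
A12 (309 GB) → tape 7 (remaining 491 GB)
A13 (206 GB) → tape 4 (remaining 92 GB)
A14 (594 GB) → tape 8 (remaining 206 GB)
A15 (779 GB) → tape 9 (remaining 21 GB)
A16 (690 GB) → tape 10 (remaining 110 GB)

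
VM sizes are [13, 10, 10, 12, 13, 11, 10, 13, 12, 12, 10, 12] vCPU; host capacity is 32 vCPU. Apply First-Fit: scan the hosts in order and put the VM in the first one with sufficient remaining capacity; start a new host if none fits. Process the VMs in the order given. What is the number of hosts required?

13 vCPU → host 1 (remaining 19 vCPU)
10 vCPU → host 1 (remaining 9 vCPU)
10 vCPU → host 2 (remaining 22 vCPU)
12 vCPU → host 2 (remaining 10 vCPU)
13 vCPU → host 3 (remaining 19 vCPU)
11 vCPU → host 3 (remaining 8 vCPU)
10 vCPU → host 2 (remaining 0 vCPU)
13 vCPU → host 4 (remaining 19 vCPU)
12 vCPU → host 4 (remaining 7 vCPU)
12 vCPU → host 5 (remaining 20 vCPU)
10 vCPU → host 5 (remaining 10 vCPU)
12 vCPU → host 6 (remaining 20 vCPU)

6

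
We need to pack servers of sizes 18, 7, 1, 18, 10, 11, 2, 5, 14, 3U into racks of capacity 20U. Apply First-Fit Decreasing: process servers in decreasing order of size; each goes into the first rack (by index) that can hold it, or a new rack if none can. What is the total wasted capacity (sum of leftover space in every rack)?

Sorted descending: 18, 18, 14, 11, 10, 7, 5, 3, 2, 1.
18U → rack 1 (remaining 2U)
18U → rack 2 (remaining 2U)
14U → rack 3 (remaining 6U)
11U → rack 4 (remaining 9U)
10U → rack 5 (remaining 10U)
7U → rack 4 (remaining 2U)
5U → rack 3 (remaining 1U)
3U → rack 5 (remaining 7U)
2U → rack 1 (remaining 0U)
1U → rack 2 (remaining 1U)
5 racks × 20U = 100U; used 89U; unused 11U.

11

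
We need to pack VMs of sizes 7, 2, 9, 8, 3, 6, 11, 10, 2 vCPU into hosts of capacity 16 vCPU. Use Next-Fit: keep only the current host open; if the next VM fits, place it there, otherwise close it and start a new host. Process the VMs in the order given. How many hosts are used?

6

Put 7 vCPU in host 1; 9 vCPU remain.
Put 2 vCPU in host 1; 7 vCPU remain.
Put 9 vCPU in host 2; 7 vCPU remain.
Put 8 vCPU in host 3; 8 vCPU remain.
Put 3 vCPU in host 3; 5 vCPU remain.
Put 6 vCPU in host 4; 10 vCPU remain.
Put 11 vCPU in host 5; 5 vCPU remain.
Put 10 vCPU in host 6; 6 vCPU remain.
Put 2 vCPU in host 6; 4 vCPU remain.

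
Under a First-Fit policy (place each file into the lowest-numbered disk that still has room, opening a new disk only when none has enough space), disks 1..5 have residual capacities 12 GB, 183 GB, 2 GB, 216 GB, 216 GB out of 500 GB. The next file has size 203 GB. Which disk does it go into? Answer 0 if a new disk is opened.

Disks with room: disk 4 (216 GB), disk 5 (216 GB).
The first with room is disk 4.

4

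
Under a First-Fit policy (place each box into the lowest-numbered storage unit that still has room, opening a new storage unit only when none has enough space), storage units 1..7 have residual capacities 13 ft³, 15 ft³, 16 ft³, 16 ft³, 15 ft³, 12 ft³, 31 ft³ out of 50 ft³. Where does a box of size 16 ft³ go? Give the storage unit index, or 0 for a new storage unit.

3

Storage units with room: storage unit 3 (16 ft³), storage unit 4 (16 ft³), storage unit 7 (31 ft³).
The first with room is storage unit 3.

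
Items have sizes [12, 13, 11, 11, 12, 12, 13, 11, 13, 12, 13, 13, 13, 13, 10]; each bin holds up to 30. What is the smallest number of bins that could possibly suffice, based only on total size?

Total size = 12 + 13 + 11 + 11 + 12 + 12 + 13 + 11 + 13 + 12 + 13 + 13 + 13 + 13 + 10 = 182.
⌈182 / 30⌉ = 7.

7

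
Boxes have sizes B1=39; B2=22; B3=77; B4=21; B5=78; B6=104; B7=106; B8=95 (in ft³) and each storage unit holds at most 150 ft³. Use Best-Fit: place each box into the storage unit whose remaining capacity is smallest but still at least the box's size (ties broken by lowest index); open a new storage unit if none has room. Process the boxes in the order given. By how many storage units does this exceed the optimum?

Best-Fit: [39,22,77] [21,78] [104] [106] [95] → 5 storage units.
5 boxes exceed 75 ft³ (half the capacity), and no two of those can share a storage unit, so at least 5 storage units are needed.
So 5 is already optimal.

0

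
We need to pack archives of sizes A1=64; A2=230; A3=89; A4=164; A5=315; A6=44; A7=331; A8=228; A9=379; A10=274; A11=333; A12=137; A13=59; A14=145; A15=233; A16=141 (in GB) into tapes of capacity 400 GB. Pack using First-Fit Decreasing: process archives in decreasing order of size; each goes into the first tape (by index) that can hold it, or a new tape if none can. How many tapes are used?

9 tapes

Sorted descending: 379, 333, 331, 315, 274, 233, 230, 228, 164, 145, 141, 137, 89, 64, 59, 44.
Put 379 GB in tape 1; 21 GB remain.
Put 333 GB in tape 2; 67 GB remain.
Put 331 GB in tape 3; 69 GB remain.
Put 315 GB in tape 4; 85 GB remain.
Put 274 GB in tape 5; 126 GB remain.
Put 233 GB in tape 6; 167 GB remain.
Put 230 GB in tape 7; 170 GB remain.
Put 228 GB in tape 8; 172 GB remain.
Put 164 GB in tape 6; 3 GB remain.
Put 145 GB in tape 7; 25 GB remain.
Put 141 GB in tape 8; 31 GB remain.
Put 137 GB in tape 9; 263 GB remain.
Put 89 GB in tape 5; 37 GB remain.
Put 64 GB in tape 2; 3 GB remain.
Put 59 GB in tape 3; 10 GB remain.
Put 44 GB in tape 4; 41 GB remain.
Final tapes: [379] [333,64] [331,59] [315,44] [274,89] [233,164] [230,145] [228,141] [137].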